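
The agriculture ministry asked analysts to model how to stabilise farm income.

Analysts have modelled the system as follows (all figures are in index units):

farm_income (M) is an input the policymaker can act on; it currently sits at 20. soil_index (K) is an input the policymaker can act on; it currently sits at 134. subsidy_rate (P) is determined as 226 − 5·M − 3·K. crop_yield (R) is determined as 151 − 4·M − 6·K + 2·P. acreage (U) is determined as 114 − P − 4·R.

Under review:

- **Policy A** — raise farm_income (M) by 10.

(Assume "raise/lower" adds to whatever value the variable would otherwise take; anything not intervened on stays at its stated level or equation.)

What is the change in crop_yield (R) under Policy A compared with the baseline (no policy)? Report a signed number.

-140

Baseline:
  M = 20
  K = 134
  P = 226 − 5·20 − 3·134 = -276
  R = 151 − 4·20 − 6·134 + 2·(-276) = -1285
Policy A (M + 10):
  M = 20 + 10 = 30
  K = 134
  P = 226 − 5·30 − 3·134 = -326
  R = 151 − 4·30 − 6·134 + 2·(-326) = -1425
Change in R: -1425 − (-1285) = -140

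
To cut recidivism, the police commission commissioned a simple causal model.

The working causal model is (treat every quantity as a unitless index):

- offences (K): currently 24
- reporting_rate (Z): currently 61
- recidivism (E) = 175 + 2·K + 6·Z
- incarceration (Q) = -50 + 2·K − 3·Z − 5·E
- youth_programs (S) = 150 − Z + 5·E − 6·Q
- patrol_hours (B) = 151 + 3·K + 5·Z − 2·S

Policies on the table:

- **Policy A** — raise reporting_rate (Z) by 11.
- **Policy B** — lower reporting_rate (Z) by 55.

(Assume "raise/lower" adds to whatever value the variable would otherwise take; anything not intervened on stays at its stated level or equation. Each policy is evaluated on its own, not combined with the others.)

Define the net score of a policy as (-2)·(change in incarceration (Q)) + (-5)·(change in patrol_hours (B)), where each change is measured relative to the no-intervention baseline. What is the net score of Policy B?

-127105

Baseline:
  K = 24
  Z = 61
  E = 175 + 2·24 + 6·61 = 589
  Q = -50 + 2·24 − 3·61 − 5·589 = -3130
  S = 150 − 61 + 5·589 − 6·(-3130) = 21814
  B = 151 + 3·24 + 5·61 − 2·21814 = -43100
Policy B (Z − 55):
  K = 24
  Z = 61 − 55 = 6
  E = 175 + 2·24 + 6·6 = 259
  Q = -50 + 2·24 − 3·6 − 5·259 = -1315
  S = 150 − 6 + 5·259 − 6·(-1315) = 9329
  B = 151 + 3·24 + 5·6 − 2·9329 = -18405
ΔQ = -1315 − (-3130) = 1815; ΔB = -18405 − (-43100) = 24695
Score = (-2)·1815 + (-5)·24695 = -127105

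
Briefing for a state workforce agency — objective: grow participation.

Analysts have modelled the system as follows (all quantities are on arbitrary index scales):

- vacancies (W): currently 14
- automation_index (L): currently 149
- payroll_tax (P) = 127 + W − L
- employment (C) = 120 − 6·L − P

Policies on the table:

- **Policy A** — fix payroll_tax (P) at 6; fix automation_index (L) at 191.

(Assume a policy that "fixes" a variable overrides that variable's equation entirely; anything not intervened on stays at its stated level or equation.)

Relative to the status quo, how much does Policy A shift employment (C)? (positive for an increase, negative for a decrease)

-266

Baseline:
  W = 14
  L = 149
  P = 127 + 14 − 149 = -8
  C = 120 − 6·149 − (-8) = -766
Policy A (P := 6, L := 191):
  W = 14
  L = 191
  P = 6
  C = 120 − 6·191 − 6 = -1032
Change in C: -1032 − (-766) = -266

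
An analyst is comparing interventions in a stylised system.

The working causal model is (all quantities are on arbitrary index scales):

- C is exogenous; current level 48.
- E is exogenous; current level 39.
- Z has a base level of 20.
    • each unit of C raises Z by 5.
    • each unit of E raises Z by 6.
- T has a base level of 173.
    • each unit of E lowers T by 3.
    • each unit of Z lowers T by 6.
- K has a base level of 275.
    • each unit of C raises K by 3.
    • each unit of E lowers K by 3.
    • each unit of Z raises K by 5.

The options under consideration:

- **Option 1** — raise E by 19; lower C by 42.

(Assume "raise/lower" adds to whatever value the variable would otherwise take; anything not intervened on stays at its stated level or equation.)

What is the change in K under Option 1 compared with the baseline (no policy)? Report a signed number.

-663

Baseline:
  C = 48
  E = 39
  Z = 20 + 5·48 + 6·39 = 494
  K = 275 + 3·48 − 3·39 + 5·494 = 2772
Option 1 (E + 19, C − 42):
  C = 48 − 42 = 6
  E = 39 + 19 = 58
  Z = 20 + 5·6 + 6·58 = 398
  K = 275 + 3·6 − 3·58 + 5·398 = 2109
Change in K: 2109 − 2772 = -663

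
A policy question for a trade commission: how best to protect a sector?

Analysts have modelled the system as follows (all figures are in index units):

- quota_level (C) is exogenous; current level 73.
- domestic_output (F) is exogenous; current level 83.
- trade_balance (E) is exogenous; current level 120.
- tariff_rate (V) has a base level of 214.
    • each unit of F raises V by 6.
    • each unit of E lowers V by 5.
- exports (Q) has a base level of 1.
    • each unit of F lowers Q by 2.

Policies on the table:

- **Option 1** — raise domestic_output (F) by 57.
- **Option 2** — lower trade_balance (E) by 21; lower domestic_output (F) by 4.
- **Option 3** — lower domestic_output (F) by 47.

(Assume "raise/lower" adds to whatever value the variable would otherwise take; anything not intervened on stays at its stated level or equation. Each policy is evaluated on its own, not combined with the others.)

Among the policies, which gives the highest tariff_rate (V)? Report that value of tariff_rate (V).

454

Option 1 (F + 57):
  F = 83 + 57 = 140
  E = 120
  V = 214 + 6·140 − 5·120 = 454
Option 2 (E − 21, F − 4):
  F = 83 − 4 = 79
  E = 120 − 21 = 99
  V = 214 + 6·79 − 5·99 = 193
Option 3 (F − 47):
  F = 83 − 47 = 36
  E = 120
  V = 214 + 6·36 − 5·120 = -170
Comparing — Option 1: V=454, Option 2: V=193, Option 3: V=-170. Highest is 454 (Option 1).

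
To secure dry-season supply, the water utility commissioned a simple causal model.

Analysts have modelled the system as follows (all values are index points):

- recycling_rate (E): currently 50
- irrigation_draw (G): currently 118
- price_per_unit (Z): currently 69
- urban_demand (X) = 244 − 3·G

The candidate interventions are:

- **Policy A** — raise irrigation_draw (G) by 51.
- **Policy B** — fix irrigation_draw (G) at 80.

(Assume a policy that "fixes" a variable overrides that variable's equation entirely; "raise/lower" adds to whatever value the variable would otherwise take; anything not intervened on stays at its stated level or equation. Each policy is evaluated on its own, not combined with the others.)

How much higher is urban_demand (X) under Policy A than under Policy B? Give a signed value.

Policy A (G + 51):
  G = 118 + 51 = 169
  X = 244 − 3·169 = -263
Policy B (G := 80):
  G = 80
  X = 244 − 3·80 = 4
X: -263 − 4 = -267

-267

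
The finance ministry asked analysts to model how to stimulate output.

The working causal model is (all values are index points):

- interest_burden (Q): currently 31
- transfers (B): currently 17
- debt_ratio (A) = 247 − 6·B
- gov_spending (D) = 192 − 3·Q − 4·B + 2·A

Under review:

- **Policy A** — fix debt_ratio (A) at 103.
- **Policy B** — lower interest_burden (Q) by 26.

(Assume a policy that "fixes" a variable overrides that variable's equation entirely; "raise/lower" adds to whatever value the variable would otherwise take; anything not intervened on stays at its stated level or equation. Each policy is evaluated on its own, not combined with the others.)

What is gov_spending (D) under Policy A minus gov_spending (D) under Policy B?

Policy A (A := 103):
  Q = 31
  B = 17
  A = 103
  D = 192 − 3·31 − 4·17 + 2·103 = 237
Policy B (Q − 26):
  Q = 31 − 26 = 5
  B = 17
  A = 247 − 6·17 = 145
  D = 192 − 3·5 − 4·17 + 2·145 = 399
D: 237 − 399 = -162

-162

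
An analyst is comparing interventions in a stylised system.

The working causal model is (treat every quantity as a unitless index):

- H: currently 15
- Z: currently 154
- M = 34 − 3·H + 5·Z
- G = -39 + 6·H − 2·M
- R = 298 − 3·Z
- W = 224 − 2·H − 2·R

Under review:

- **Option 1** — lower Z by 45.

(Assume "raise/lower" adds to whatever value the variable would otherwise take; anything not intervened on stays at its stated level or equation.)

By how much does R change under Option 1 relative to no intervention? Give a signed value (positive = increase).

Baseline:
  Z = 154
  R = 298 − 3·154 = -164
Option 1 (Z − 45):
  Z = 154 − 45 = 109
  R = 298 − 3·109 = -29
Change in R: -29 − (-164) = 135

135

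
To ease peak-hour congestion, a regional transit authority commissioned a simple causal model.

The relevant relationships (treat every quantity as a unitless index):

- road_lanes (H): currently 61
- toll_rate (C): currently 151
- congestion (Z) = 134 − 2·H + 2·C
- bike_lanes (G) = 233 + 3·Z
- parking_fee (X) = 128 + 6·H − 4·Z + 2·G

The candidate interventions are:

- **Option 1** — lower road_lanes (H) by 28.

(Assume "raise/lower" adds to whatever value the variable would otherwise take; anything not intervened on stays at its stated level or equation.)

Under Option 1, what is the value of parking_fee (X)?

1532

Option 1 (H − 28):
  H = 61 − 28 = 33
  C = 151
  Z = 134 − 2·33 + 2·151 = 370
  G = 233 + 3·370 = 1343
  X = 128 + 6·33 − 4·370 + 2·1343 = 1532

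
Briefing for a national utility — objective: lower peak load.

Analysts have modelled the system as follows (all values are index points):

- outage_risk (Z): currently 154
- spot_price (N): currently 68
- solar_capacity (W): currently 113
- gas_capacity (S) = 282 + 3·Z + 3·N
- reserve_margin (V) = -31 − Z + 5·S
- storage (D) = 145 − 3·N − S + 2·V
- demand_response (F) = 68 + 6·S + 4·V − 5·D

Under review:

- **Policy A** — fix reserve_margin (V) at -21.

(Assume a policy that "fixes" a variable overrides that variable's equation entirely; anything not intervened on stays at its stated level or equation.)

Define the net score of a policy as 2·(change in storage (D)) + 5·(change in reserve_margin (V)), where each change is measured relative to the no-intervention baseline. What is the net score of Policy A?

-41184

Baseline:
  Z = 154
  N = 68
  S = 282 + 3·154 + 3·68 = 948
  V = -31 − 154 + 5·948 = 4555
  D = 145 − 3·68 − 948 + 2·4555 = 8103
Policy A (V := -21):
  Z = 154
  N = 68
  S = 282 + 3·154 + 3·68 = 948
  V = -21
  D = 145 − 3·68 − 948 + 2·(-21) = -1049
ΔD = -1049 − 8103 = -9152; ΔV = -21 − 4555 = -4576
Score = 2·(-9152) + 5·(-4576) = -41184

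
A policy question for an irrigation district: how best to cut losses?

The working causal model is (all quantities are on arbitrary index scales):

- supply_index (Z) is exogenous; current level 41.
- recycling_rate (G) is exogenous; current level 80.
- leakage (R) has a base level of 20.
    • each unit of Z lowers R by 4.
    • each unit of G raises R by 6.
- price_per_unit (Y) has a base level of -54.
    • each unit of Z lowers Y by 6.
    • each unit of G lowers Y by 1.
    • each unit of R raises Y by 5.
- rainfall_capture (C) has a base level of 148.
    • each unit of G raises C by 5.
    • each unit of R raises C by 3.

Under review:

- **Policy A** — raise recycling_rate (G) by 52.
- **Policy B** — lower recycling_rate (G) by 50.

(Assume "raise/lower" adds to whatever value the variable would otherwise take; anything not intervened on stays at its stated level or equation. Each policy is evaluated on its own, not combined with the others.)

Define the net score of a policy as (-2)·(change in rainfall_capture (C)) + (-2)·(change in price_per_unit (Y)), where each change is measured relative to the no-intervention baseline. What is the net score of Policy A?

-5408

Baseline:
  Z = 41
  G = 80
  R = 20 − 4·41 + 6·80 = 336
  Y = -54 − 6·41 − 80 + 5·336 = 1300
  C = 148 + 5·80 + 3·336 = 1556
Policy A (G + 52):
  Z = 41
  G = 80 + 52 = 132
  R = 20 − 4·41 + 6·132 = 648
  Y = -54 − 6·41 − 132 + 5·648 = 2808
  C = 148 + 5·132 + 3·648 = 2752
ΔC = 2752 − 1556 = 1196; ΔY = 2808 − 1300 = 1508
Score = (-2)·1196 + (-2)·1508 = -5408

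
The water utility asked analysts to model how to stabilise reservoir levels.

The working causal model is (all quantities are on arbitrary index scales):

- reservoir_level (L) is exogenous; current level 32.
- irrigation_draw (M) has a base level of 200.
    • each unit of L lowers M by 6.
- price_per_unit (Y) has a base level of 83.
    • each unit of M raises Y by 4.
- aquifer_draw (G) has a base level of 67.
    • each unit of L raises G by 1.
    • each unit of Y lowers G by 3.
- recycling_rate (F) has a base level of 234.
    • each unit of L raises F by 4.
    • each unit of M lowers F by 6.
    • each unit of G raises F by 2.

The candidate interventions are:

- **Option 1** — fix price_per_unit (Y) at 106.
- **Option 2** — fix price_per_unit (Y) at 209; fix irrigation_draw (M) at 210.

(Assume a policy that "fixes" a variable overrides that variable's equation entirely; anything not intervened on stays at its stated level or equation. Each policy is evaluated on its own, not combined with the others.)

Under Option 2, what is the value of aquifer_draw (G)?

Option 2 (Y := 209, M := 210):
  L = 32
  M = 210
  Y = 209
  G = 67 + 32 − 3·209 = -528

-528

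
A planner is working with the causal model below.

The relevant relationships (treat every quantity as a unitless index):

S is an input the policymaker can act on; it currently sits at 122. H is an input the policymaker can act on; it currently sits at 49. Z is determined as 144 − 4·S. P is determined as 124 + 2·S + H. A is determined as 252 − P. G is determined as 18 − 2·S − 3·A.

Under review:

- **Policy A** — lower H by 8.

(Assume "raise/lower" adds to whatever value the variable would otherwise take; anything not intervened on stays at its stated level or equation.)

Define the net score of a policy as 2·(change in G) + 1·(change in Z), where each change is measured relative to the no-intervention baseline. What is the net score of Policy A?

-48

Baseline:
  S = 122
  H = 49
  Z = 144 − 4·122 = -344
  P = 124 + 2·122 + 49 = 417
  A = 252 − 417 = -165
  G = 18 − 2·122 − 3·(-165) = 269
Policy A (H − 8):
  S = 122
  H = 49 − 8 = 41
  Z = 144 − 4·122 = -344
  P = 124 + 2·122 + 41 = 409
  A = 252 − 409 = -157
  G = 18 − 2·122 − 3·(-157) = 245
ΔG = 245 − 269 = -24; ΔZ = -344 − (-344) = 0
Score = 2·(-24) + 1·0 = -48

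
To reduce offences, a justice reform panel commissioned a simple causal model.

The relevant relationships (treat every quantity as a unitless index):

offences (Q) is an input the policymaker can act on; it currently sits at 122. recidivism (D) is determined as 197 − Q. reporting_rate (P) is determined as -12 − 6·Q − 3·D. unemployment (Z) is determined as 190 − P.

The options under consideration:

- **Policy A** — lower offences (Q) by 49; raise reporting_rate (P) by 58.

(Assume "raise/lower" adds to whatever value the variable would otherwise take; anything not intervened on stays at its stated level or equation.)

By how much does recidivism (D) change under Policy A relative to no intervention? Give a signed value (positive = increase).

Baseline:
  Q = 122
  D = 197 − 122 = 75
Policy A (Q − 49, P + 58):
  Q = 122 − 49 = 73
  D = 197 − 73 = 124
Change in D: 124 − 75 = 49

49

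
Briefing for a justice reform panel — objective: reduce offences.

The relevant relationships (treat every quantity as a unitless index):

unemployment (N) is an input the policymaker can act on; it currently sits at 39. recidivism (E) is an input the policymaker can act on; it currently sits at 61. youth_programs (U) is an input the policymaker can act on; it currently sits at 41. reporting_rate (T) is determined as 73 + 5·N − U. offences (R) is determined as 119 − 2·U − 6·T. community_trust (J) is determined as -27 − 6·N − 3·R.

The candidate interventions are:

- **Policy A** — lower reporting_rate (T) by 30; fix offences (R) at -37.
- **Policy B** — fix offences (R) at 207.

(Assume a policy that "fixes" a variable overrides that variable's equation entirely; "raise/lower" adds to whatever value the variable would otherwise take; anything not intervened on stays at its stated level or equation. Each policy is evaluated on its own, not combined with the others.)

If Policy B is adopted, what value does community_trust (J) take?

Policy B (R := 207):
  N = 39
  U = 41
  T = 73 + 5·39 − 41 = 227
  R = 207
  J = -27 − 6·39 − 3·207 = -882

-882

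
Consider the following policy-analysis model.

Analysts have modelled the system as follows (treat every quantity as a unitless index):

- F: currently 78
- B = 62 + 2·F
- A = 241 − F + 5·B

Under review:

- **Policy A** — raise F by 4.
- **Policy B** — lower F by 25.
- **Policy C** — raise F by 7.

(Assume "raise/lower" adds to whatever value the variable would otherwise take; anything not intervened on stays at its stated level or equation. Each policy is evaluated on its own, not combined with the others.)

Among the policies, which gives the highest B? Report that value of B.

Policy A (F + 4):
  F = 78 + 4 = 82
  B = 62 + 2·82 = 226
Policy B (F − 25):
  F = 78 − 25 = 53
  B = 62 + 2·53 = 168
Policy C (F + 7):
  F = 78 + 7 = 85
  B = 62 + 2·85 = 232
Comparing — Policy A: B=226, Policy B: B=168, Policy C: B=232. Highest is 232 (Policy C).

232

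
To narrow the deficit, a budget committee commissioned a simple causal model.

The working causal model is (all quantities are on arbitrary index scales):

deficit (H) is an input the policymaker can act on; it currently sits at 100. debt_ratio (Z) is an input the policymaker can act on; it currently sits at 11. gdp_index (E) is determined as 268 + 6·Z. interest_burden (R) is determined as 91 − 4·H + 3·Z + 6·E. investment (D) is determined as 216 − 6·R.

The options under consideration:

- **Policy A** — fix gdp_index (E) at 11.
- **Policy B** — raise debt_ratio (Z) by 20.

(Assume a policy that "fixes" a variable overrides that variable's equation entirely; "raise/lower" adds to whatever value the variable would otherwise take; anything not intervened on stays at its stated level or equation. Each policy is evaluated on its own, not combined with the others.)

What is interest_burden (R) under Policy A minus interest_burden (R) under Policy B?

-2718

Policy A (E := 11):
  H = 100
  Z = 11
  E = 11
  R = 91 − 4·100 + 3·11 + 6·11 = -210
Policy B (Z + 20):
  H = 100
  Z = 11 + 20 = 31
  E = 268 + 6·31 = 454
  R = 91 − 4·100 + 3·31 + 6·454 = 2508
R: -210 − 2508 = -2718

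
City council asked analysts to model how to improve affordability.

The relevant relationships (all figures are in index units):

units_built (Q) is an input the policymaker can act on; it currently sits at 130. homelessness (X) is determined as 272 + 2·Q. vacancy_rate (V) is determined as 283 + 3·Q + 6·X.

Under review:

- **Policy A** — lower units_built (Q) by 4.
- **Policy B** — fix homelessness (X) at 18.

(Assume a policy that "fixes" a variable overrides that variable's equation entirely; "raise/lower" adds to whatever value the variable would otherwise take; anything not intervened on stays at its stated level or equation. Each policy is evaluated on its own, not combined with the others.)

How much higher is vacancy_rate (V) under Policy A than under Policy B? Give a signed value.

Policy A (Q − 4):
  Q = 130 − 4 = 126
  X = 272 + 2·126 = 524
  V = 283 + 3·126 + 6·524 = 3805
Policy B (X := 18):
  Q = 130
  X = 18
  V = 283 + 3·130 + 6·18 = 781
V: 3805 − 781 = 3024

3024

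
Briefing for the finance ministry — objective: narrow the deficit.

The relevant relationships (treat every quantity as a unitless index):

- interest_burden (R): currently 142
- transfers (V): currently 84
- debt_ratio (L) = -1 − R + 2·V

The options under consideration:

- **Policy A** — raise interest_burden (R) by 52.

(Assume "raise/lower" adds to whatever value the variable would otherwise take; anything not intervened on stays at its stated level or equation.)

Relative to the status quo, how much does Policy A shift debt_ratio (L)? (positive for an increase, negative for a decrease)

-52

Baseline:
  R = 142
  V = 84
  L = -1 − 142 + 2·84 = 25
Policy A (R + 52):
  R = 142 + 52 = 194
  V = 84
  L = -1 − 194 + 2·84 = -27
Change in L: -27 − 25 = -52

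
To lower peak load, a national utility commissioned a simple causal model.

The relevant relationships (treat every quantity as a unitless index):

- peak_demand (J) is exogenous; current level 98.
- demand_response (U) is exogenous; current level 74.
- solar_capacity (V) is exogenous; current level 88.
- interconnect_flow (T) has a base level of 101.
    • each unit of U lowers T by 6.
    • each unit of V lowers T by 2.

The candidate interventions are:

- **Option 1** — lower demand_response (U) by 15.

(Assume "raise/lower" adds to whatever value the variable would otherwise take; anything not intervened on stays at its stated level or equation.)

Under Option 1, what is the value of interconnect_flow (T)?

-429

Option 1 (U − 15):
  U = 74 − 15 = 59
  V = 88
  T = 101 − 6·59 − 2·88 = -429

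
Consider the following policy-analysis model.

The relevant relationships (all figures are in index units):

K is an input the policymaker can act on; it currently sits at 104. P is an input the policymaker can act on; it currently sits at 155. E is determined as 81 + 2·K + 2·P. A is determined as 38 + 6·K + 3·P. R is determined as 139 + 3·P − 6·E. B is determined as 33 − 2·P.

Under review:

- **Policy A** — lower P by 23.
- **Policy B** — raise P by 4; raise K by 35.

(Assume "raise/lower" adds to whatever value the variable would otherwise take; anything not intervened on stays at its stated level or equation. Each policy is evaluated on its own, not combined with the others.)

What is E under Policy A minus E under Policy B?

-124

Policy A (P − 23):
  K = 104
  P = 155 − 23 = 132
  E = 81 + 2·104 + 2·132 = 553
Policy B (P + 4, K + 35):
  K = 104 + 35 = 139
  P = 155 + 4 = 159
  E = 81 + 2·139 + 2·159 = 677
E: 553 − 677 = -124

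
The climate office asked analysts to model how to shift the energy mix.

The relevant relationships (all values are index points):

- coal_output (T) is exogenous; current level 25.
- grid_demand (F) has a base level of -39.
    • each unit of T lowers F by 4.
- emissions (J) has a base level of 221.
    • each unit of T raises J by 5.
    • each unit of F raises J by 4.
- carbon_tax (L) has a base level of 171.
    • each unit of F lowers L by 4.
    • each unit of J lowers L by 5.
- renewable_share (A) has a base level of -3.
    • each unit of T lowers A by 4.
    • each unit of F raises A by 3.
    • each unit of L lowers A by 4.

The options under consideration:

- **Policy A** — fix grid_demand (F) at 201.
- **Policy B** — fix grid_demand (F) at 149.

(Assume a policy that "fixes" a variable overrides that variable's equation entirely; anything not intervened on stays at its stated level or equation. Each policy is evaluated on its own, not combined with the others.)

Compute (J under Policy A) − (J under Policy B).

208

Policy A (F := 201):
  T = 25
  F = 201
  J = 221 + 5·25 + 4·201 = 1150
Policy B (F := 149):
  T = 25
  F = 149
  J = 221 + 5·25 + 4·149 = 942
J: 1150 − 942 = 208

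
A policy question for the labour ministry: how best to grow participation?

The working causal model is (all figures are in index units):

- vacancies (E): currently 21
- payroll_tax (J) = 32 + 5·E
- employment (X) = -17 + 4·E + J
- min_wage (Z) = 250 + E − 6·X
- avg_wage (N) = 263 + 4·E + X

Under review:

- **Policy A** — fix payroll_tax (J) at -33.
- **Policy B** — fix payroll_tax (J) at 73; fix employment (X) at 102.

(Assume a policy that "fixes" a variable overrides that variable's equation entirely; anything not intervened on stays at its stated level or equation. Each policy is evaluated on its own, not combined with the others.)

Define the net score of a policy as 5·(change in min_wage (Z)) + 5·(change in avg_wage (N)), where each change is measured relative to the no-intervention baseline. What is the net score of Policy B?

2550

Baseline:
  E = 21
  J = 32 + 5·21 = 137
  X = -17 + 4·21 + 137 = 204
  Z = 250 + 21 − 6·204 = -953
  N = 263 + 4·21 + 204 = 551
Policy B (J := 73, X := 102):
  E = 21
  J = 73
  X = 102
  Z = 250 + 21 − 6·102 = -341
  N = 263 + 4·21 + 102 = 449
ΔZ = -341 − (-953) = 612; ΔN = 449 − 551 = -102
Score = 5·612 + 5·(-102) = 2550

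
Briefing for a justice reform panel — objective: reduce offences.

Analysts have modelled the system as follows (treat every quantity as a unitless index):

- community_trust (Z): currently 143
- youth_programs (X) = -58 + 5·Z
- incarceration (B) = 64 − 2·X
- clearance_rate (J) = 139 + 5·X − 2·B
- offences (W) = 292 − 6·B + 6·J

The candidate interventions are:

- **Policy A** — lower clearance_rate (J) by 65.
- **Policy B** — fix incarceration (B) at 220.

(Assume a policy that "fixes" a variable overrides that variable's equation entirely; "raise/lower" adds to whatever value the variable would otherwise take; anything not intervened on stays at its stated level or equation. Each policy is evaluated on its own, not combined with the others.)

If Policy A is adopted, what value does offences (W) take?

42946

Policy A (J − 65):
  Z = 143
  X = -58 + 5·143 = 657
  B = 64 − 2·657 = -1250
  J = 139 + 5·657 − 2·(-1250) (−65 from intervention) = 5859
  W = 292 − 6·(-1250) + 6·5859 = 42946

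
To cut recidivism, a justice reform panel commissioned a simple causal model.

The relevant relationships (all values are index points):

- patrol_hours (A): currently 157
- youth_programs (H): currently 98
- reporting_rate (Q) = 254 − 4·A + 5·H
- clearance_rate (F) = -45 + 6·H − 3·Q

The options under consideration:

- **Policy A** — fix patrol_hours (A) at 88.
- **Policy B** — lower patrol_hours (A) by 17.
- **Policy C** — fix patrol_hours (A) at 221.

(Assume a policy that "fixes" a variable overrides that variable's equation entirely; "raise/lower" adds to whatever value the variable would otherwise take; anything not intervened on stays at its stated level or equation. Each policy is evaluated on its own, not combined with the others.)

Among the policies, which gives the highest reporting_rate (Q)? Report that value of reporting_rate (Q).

Policy A (A := 88):
  A = 88
  H = 98
  Q = 254 − 4·88 + 5·98 = 392
Policy B (A − 17):
  A = 157 − 17 = 140
  H = 98
  Q = 254 − 4·140 + 5·98 = 184
Policy C (A := 221):
  A = 221
  H = 98
  Q = 254 − 4·221 + 5·98 = -140
Comparing — Policy A: Q=392, Policy B: Q=184, Policy C: Q=-140. Highest is 392 (Policy A).

392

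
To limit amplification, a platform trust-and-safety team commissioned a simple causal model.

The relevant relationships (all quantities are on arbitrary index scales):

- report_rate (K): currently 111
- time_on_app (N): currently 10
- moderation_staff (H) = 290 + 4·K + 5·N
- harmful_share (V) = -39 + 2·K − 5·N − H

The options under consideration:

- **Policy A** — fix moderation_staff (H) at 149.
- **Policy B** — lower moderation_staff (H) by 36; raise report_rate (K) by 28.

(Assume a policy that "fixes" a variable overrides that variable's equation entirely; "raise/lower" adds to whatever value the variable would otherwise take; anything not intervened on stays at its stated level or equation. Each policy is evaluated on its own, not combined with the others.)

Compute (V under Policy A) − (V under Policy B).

655

Policy A (H := 149):
  K = 111
  N = 10
  H = 149
  V = -39 + 2·111 − 5·10 − 149 = -16
Policy B (H − 36, K + 28):
  K = 111 + 28 = 139
  N = 10
  H = 290 + 4·139 + 5·10 (−36 from intervention) = 860
  V = -39 + 2·139 − 5·10 − 860 = -671
V: -16 − (-671) = 655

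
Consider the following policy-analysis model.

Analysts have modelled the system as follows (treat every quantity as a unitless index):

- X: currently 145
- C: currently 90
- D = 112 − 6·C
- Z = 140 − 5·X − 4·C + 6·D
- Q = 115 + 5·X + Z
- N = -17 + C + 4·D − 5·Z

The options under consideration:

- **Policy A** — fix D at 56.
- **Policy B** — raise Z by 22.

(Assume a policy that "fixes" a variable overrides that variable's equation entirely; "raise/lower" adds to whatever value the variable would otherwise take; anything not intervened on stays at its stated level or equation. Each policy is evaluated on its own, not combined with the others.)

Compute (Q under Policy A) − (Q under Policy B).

2882

Policy A (D := 56):
  X = 145
  C = 90
  D = 56
  Z = 140 − 5·145 − 4·90 + 6·56 = -609
  Q = 115 + 5·145 + (-609) = 231
Policy B (Z + 22):
  X = 145
  C = 90
  D = 112 − 6·90 = -428
  Z = 140 − 5·145 − 4·90 + 6·(-428) (+22 from intervention) = -3491
  Q = 115 + 5·145 + (-3491) = -2651
Q: 231 − (-2651) = 2882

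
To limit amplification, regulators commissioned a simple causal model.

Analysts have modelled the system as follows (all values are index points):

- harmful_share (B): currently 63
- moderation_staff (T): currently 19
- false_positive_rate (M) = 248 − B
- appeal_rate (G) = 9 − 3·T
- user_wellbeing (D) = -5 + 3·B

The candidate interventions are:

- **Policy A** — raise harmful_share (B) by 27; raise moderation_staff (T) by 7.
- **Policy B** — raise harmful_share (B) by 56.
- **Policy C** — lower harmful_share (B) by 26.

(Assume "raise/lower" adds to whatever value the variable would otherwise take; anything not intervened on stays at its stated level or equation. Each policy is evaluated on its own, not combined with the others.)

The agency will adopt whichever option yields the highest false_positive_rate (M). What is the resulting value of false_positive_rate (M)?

211

Policy A (B + 27, T + 7):
  B = 63 + 27 = 90
  M = 248 − 90 = 158
Policy B (B + 56):
  B = 63 + 56 = 119
  M = 248 − 119 = 129
Policy C (B − 26):
  B = 63 − 26 = 37
  M = 248 − 37 = 211
Comparing — Policy A: M=158, Policy B: M=129, Policy C: M=211. Highest is 211 (Policy C).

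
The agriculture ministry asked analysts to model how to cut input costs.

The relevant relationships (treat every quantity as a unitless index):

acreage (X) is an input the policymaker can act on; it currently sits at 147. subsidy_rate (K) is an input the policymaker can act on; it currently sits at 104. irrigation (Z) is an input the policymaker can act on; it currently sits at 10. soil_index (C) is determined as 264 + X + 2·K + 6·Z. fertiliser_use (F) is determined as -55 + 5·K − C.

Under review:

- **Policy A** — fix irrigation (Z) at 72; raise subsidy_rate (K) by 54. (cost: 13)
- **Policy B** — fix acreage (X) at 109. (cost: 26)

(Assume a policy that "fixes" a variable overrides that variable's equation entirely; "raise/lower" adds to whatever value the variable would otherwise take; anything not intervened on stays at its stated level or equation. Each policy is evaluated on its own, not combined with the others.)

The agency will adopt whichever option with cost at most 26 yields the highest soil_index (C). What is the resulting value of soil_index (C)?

Policy A (Z := 72, K + 54):
  X = 147
  K = 104 + 54 = 158
  Z = 72
  C = 264 + 147 + 2·158 + 6·72 = 1159
Policy B (X := 109):
  X = 109
  K = 104
  Z = 10
  C = 264 + 109 + 2·104 + 6·10 = 641
Comparing — Policy A: C=1159, Policy B: C=641. Highest is 1159 (Policy A).

1159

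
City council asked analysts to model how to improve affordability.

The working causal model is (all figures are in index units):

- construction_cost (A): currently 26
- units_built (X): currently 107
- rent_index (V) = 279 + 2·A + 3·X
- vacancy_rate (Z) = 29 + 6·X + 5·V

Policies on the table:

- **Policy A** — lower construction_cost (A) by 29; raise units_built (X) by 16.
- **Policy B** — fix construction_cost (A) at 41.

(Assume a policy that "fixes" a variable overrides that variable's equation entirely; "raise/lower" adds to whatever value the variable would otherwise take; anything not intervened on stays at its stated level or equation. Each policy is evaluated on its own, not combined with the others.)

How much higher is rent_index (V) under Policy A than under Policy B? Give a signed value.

-40

Policy A (A − 29, X + 16):
  A = 26 − 29 = -3
  X = 107 + 16 = 123
  V = 279 + 2·(-3) + 3·123 = 642
Policy B (A := 41):
  A = 41
  X = 107
  V = 279 + 2·41 + 3·107 = 682
V: 642 − 682 = -40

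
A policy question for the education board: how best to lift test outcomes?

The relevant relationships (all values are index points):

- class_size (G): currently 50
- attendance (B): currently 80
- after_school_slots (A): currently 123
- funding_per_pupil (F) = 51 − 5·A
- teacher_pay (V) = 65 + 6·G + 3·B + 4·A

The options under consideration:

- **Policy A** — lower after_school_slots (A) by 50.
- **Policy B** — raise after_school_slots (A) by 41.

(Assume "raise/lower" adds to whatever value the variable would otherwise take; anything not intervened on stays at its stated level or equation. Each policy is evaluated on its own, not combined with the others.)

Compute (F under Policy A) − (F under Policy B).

455

Policy A (A − 50):
  A = 123 − 50 = 73
  F = 51 − 5·73 = -314
Policy B (A + 41):
  A = 123 + 41 = 164
  F = 51 − 5·164 = -769
F: -314 − (-769) = 455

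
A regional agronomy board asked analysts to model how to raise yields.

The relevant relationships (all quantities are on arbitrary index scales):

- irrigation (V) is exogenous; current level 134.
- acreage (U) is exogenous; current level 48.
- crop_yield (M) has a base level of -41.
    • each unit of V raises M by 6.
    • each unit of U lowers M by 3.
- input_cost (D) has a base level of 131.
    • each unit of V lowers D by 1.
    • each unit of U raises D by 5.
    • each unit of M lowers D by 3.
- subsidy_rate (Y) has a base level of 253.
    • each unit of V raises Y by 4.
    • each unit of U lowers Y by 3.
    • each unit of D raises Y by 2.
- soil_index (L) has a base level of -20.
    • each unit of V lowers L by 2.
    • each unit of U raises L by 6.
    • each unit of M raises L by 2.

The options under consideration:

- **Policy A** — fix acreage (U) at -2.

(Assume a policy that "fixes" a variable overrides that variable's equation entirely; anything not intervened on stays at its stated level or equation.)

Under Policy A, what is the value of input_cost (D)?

-2320

Policy A (U := -2):
  V = 134
  U = -2
  M = -41 + 6·134 − 3·(-2) = 769
  D = 131 − 134 + 5·(-2) − 3·769 = -2320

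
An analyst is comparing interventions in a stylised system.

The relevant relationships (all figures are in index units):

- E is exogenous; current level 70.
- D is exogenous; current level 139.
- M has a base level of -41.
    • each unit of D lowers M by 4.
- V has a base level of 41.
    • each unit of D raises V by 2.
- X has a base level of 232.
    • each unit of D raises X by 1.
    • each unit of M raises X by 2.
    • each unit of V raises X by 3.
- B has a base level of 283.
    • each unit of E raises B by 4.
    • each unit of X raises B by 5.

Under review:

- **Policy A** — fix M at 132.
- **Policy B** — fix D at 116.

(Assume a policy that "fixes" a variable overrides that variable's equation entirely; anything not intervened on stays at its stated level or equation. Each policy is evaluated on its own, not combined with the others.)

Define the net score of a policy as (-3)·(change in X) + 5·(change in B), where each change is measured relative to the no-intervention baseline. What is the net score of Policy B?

Baseline:
  E = 70
  D = 139
  M = -41 − 4·139 = -597
  V = 41 + 2·139 = 319
  X = 232 + 139 + 2·(-597) + 3·319 = 134
  B = 283 + 4·70 + 5·134 = 1233
Policy B (D := 116):
  E = 70
  D = 116
  M = -41 − 4·116 = -505
  V = 41 + 2·116 = 273
  X = 232 + 116 + 2·(-505) + 3·273 = 157
  B = 283 + 4·70 + 5·157 = 1348
ΔX = 157 − 134 = 23; ΔB = 1348 − 1233 = 115
Score = (-3)·23 + 5·115 = 506

506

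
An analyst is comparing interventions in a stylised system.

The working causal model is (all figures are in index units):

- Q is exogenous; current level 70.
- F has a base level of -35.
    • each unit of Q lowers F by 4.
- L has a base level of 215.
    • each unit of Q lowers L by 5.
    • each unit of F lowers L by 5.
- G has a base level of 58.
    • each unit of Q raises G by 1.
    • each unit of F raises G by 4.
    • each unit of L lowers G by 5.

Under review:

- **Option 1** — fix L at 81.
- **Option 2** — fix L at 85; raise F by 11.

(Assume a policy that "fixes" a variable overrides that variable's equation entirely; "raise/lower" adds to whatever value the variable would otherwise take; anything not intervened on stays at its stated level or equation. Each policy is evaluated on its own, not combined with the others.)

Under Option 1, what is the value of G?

Option 1 (L := 81):
  Q = 70
  F = -35 − 4·70 = -315
  L = 81
  G = 58 + 70 + 4·(-315) − 5·81 = -1537

-1537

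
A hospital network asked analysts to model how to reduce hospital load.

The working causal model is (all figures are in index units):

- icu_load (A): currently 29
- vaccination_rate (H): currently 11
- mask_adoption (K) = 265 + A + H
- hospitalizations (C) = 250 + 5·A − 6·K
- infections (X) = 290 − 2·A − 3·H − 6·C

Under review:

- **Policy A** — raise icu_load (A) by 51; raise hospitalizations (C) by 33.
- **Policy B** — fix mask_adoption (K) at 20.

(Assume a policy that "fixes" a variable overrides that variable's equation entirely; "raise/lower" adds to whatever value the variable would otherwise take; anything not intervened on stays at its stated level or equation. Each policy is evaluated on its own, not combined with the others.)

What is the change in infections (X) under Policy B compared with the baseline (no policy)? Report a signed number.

Baseline:
  A = 29
  H = 11
  K = 265 + 29 + 11 = 305
  C = 250 + 5·29 − 6·305 = -1435
  X = 290 − 2·29 − 3·11 − 6·(-1435) = 8809
Policy B (K := 20):
  A = 29
  H = 11
  K = 20
  C = 250 + 5·29 − 6·20 = 275
  X = 290 − 2·29 − 3·11 − 6·275 = -1451
Change in X: -1451 − 8809 = -10260

-10260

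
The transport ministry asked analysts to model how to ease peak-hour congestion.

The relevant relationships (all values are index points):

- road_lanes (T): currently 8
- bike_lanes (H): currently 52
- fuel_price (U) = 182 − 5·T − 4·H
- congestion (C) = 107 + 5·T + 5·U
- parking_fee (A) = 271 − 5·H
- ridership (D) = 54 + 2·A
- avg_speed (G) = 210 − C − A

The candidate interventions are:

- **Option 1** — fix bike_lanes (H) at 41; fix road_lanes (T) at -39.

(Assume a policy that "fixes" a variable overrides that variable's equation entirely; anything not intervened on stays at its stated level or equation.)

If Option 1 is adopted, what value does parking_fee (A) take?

Option 1 (H := 41, T := -39):
  H = 41
  A = 271 − 5·41 = 66

66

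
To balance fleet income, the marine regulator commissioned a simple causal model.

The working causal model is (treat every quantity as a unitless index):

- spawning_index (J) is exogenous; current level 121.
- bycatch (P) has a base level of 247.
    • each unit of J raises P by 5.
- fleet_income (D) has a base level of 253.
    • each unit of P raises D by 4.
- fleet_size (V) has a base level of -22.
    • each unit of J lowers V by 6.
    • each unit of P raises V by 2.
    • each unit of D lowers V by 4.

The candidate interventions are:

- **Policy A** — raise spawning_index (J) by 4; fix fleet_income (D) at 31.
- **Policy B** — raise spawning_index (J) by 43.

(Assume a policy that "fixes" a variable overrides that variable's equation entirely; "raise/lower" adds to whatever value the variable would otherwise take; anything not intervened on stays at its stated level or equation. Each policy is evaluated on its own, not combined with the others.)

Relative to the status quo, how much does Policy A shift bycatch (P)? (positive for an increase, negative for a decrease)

Baseline:
  J = 121
  P = 247 + 5·121 = 852
Policy A (J + 4, D := 31):
  J = 121 + 4 = 125
  P = 247 + 5·125 = 872
Change in P: 872 − 852 = 20

20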